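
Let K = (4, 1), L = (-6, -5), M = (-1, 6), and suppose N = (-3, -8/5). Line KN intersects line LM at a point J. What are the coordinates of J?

(-19/4, -9/4)

Barycentric coordinates of N with respect to KLM: (1/5, 3/5, 1/5).
On side LM the K-coordinate is zero; dropping N's K-weight 1/5 and renormalizing the remaining 3/5 : 1/5 gives weights 3/4, 1/4 on L, M.
J = (3/4)·(-6, -5) + (1/4)·(-1, 6) = (-19/4, -9/4).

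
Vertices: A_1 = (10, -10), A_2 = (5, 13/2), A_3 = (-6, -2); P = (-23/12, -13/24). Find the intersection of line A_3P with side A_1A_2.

(25/4, 19/8)

Barycentric coordinates of P with respect to A_1A_2A_3: (1/12, 1/4, 2/3).
On side A_1A_2 the A_3-coordinate is zero; dropping P's A_3-weight 2/3 and renormalizing the remaining 1/12 : 1/4 gives weights 1/4, 3/4 on A_1, A_2.
Q = (1/4)·(10, -10) + (3/4)·(5, 13/2) = (25/4, 19/8).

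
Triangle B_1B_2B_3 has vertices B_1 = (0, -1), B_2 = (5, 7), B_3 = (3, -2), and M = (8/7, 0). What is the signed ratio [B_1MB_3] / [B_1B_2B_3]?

[B_1B_2B_3] = ½·(0·(7−(-2)) + 5·(-2−(-1)) + 3·(-1−7)) = ½·(0 − 5 − 24) = -29/2.
[B_1MB_3] = ½·(0·(0−(-2)) + (8/7)·(-2−(-1)) + 3·(-1−0)) = ½·(0 − 8/7 − 3) = -29/14, so the ratio is (-29/14)/(-29/2) = 1/7.

1/7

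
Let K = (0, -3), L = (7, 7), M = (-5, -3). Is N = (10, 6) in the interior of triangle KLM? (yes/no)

Barycentric coordinates of N: (21/25, 9/10, -37/50).
The three coordinates are positive, positive, negative; a point is interior exactly when all three are positive.

no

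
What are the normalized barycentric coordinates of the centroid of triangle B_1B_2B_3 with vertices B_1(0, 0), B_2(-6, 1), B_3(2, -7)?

The centroid is the average of the vertices, so each weight is 1/3.

(1/3, 1/3, 1/3)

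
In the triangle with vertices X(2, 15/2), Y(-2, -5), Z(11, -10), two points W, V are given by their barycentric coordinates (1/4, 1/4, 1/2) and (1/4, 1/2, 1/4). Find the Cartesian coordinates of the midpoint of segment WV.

Barycentric coordinates of the midpoint are the average: (1/4, 3/8, 3/8).
Converting: (1/4)·X + (3/8)·Y + (3/8)·Z = (31/8, -15/4).

(31/8, -15/4)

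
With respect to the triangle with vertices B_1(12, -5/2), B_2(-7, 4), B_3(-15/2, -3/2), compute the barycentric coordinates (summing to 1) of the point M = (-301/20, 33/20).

Signed area of the reference triangle: [B_1B_2B_3] = ½·(12·(4−(-3/2)) + (-7)·(-3/2−(-5/2)) + (-15/2)·(-5/2−4)) = ½·(66 − 7 + 195/4) = 431/8.
[MB_2B_3] = ½·((-301/20)·(4−(-3/2)) + (-7)·(-3/2−(33/20)) + (-15/2)·(33/20−4)) = ½·(-3311/40 + 441/20 + 141/8) = -431/20, so the B_1-coordinate is (-431/20)/(431/8) = -2/5.
[B_1MB_3] = ½·(12·(33/20−(-3/2)) + (-301/20)·(-3/2−(-5/2)) + (-15/2)·(-5/2−(33/20))) = ½·(189/5 − 301/20 + 249/8) = 431/16, so the B_2-coordinate is 1/2.
[B_1B_2M] = ½·(12·(4−(33/20)) + (-7)·(33/20−(-5/2)) + (-301/20)·(-5/2−4)) = ½·(141/5 − 581/20 + 3913/40) = 3879/80, so the B_3-coordinate is 9/10.

(-2/5, 1/2, 9/10)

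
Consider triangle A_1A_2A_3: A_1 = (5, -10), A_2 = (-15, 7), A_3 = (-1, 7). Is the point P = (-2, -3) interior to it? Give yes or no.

yes

Barycentric coordinates of P: (10/17, 11/34, 3/34).
The three coordinates are positive, positive, positive; a point is interior exactly when all three are positive.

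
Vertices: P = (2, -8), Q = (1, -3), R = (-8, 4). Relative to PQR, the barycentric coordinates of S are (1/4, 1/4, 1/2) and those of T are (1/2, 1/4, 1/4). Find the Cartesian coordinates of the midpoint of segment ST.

Barycentric coordinates of the midpoint are the average: (3/8, 1/4, 3/8).
Converting: (3/8)·P + (1/4)·Q + (3/8)·R = (-2, -9/4).

(-2, -9/4)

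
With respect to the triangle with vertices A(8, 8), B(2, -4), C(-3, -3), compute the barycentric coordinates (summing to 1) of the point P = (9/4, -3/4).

(1/4, 1/2, 1/4)

Signed area of the reference triangle: [ABC] = ½·(8·(-4−(-3)) + 2·(-3−8) + (-3)·(8−(-4))) = ½·(-8 − 22 − 36) = -33.
[PBC] = ½·((9/4)·(-4−(-3)) + 2·(-3−(-3/4)) + (-3)·(-3/4−(-4))) = ½·(-9/4 − 9/2 − 39/4) = -33/4, so the A-coordinate is (-33/4)/(-33) = 1/4.
[APC] = ½·(8·(-3/4−(-3)) + (9/4)·(-3−8) + (-3)·(8−(-3/4))) = ½·(18 − 99/4 − 105/4) = -33/2, so the B-coordinate is 1/2.
[ABP] = ½·(8·(-4−(-3/4)) + 2·(-3/4−8) + (9/4)·(8−(-4))) = ½·(-26 − 35/2 + 27) = -33/4, so the C-coordinate is 1/4.
Check: 1/4 + 1/2 + 1/4 = 1.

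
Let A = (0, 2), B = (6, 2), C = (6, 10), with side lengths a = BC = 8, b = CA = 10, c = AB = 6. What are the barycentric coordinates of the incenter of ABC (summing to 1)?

The incenter has barycentric coordinates proportional to the opposite side lengths: (8 : 10 : 6).
Normalizing by 8+10+6 = 24 gives (1/3, 5/12, 1/4).

(1/3, 5/12, 1/4)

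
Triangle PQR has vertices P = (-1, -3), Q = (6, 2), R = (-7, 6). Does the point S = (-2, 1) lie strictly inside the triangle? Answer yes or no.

Barycentric coordinates of S: (15/31, 5/31, 11/31).
The three coordinates are positive, positive, positive; a point is interior exactly when all three are positive.

yes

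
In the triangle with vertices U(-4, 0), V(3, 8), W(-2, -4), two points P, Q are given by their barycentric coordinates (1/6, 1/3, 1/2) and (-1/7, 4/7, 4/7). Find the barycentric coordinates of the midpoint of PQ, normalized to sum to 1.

(1/84, 19/42, 15/28)

Since both coordinate triples sum to 1, the midpoint's barycentrics are the componentwise average.
(1/6+-1/7)/2 = 1/84; similarly 19/42 and 15/28.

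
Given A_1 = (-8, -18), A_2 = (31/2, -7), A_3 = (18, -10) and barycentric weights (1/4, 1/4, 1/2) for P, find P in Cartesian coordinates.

(87/8, -45/4)

P = (1/4)·A_1 + (1/4)·A_2 + (1/2)·A_3.
x-coordinate: (1/4)·(-8) + (1/4)·(31/2) + (1/2)·18 = 87/8.
y-coordinate: (1/4)·(-18) + (1/4)·(-7) + (1/2)·(-10) = -45/4.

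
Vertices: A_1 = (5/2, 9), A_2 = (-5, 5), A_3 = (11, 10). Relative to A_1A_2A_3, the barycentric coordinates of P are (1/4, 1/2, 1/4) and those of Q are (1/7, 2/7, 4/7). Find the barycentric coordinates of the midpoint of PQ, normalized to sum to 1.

Since both coordinate triples sum to 1, the midpoint's barycentrics are the componentwise average.
(1/4+1/7)/2 = 11/56; similarly 11/28 and 23/56.

(11/56, 11/28, 23/56)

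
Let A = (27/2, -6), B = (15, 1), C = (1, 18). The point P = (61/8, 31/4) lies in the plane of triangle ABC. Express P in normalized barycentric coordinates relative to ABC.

Signed area of the reference triangle: [ABC] = ½·((27/2)·(1−18) + 15·(18−(-6)) + 1·(-6−1)) = ½·(-459/2 + 360 − 7) = 247/4.
[PBC] = ½·((61/8)·(1−18) + 15·(18−(31/4)) + 1·(31/4−1)) = ½·(-1037/8 + 615/4 + 27/4) = 247/16, so the A-coordinate is (247/16)/(247/4) = 1/4.
[APC] = ½·((27/2)·(31/4−18) + (61/8)·(18−(-6)) + 1·(-6−(31/4))) = ½·(-1107/8 + 183 − 55/4) = 247/16, so the B-coordinate is 1/4.
[ABP] = ½·((27/2)·(1−(31/4)) + 15·(31/4−(-6)) + (61/8)·(-6−1)) = ½·(-729/8 + 825/4 − 427/8) = 247/8, so the C-coordinate is 1/2.
Check: 1/4 + 1/4 + 1/2 = 1.

(1/4, 1/4, 1/2)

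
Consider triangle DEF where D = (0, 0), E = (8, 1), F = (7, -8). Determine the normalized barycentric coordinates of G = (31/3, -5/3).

(-1/3, 1, 1/3)

Signed area of the reference triangle: [DEF] = ½·(0·(1−(-8)) + 8·(-8−0) + 7·(0−1)) = ½·(0 − 64 − 7) = -71/2.
[GEF] = ½·((31/3)·(1−(-8)) + 8·(-8−(-5/3)) + 7·(-5/3−1)) = ½·(93 − 152/3 − 56/3) = 71/6, so the D-coordinate is (71/6)/(-71/2) = -1/3.
[DGF] = ½·(0·(-5/3−(-8)) + (31/3)·(-8−0) + 7·(0−(-5/3))) = ½·(0 − 248/3 + 35/3) = -71/2, so the E-coordinate is 1.
[DEG] = ½·(0·(1−(-5/3)) + 8·(-5/3−0) + (31/3)·(0−1)) = ½·(0 − 40/3 − 31/3) = -71/6, so the F-coordinate is 1/3.
Check: -1/3 + 1 + 1/3 = 1.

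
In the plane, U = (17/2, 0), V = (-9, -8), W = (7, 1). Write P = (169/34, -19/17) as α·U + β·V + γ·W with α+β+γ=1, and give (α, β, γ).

(9/17, 3/17, 5/17)

Signed area of the reference triangle: [UVW] = ½·((17/2)·(-8−1) + (-9)·(1−0) + 7·(0−(-8))) = ½·(-153/2 − 9 + 56) = -59/4.
[PVW] = ½·((169/34)·(-8−1) + (-9)·(1−(-19/17)) + 7·(-19/17−(-8))) = ½·(-1521/34 − 324/17 + 819/17) = -531/68, so the U-coordinate is (-531/68)/(-59/4) = 9/17.
[UPW] = ½·((17/2)·(-19/17−1) + (169/34)·(1−0) + 7·(0−(-19/17))) = ½·(-18 + 169/34 + 133/17) = -177/68, so the V-coordinate is 3/17.
[UVP] = ½·((17/2)·(-8−(-19/17)) + (-9)·(-19/17−0) + (169/34)·(0−(-8))) = ½·(-117/2 + 171/17 + 676/17) = -295/68, so the W-coordinate is 5/17.
Check: 9/17 + 3/17 + 5/17 = 1.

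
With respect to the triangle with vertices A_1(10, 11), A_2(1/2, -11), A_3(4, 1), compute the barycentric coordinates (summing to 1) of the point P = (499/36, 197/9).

Signed area of the reference triangle: [A_1A_2A_3] = ½·(10·(-11−1) + (1/2)·(1−11) + 4·(11−(-11))) = ½·(-120 − 5 + 88) = -37/2.
[PA_2A_3] = ½·((499/36)·(-11−1) + (1/2)·(1−(197/9)) + 4·(197/9−(-11))) = ½·(-499/3 − 94/9 + 1184/9) = -407/18, so the A_1-coordinate is (-407/18)/(-37/2) = 11/9.
[A_1PA_3] = ½·(10·(197/9−1) + (499/36)·(1−11) + 4·(11−(197/9))) = ½·(1880/9 − 2495/18 − 392/9) = 481/36, so the A_2-coordinate is -13/18.
[A_1A_2P] = ½·(10·(-11−(197/9)) + (1/2)·(197/9−11) + (499/36)·(11−(-11))) = ½·(-2960/9 + 49/9 + 5489/18) = -37/4, so the A_3-coordinate is 1/2.
Check: 11/9 − 13/18 + 1/2 = 1.

(11/9, -13/18, 1/2)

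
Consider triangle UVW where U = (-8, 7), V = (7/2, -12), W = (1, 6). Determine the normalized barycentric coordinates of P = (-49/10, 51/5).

(3/5, -1/5, 3/5)

Signed area of the reference triangle: [UVW] = ½·((-8)·(-12−6) + (7/2)·(6−7) + 1·(7−(-12))) = ½·(144 − 7/2 + 19) = 319/4.
[PVW] = ½·((-49/10)·(-12−6) + (7/2)·(6−(51/5)) + 1·(51/5−(-12))) = ½·(441/5 − 147/10 + 111/5) = 957/20, so the U-coordinate is (957/20)/(319/4) = 3/5.
[UPW] = ½·((-8)·(51/5−6) + (-49/10)·(6−7) + 1·(7−(51/5))) = ½·(-168/5 + 49/10 − 16/5) = -319/20, so the V-coordinate is -1/5.
[UVP] = ½·((-8)·(-12−(51/5)) + (7/2)·(51/5−7) + (-49/10)·(7−(-12))) = ½·(888/5 + 56/5 − 931/10) = 957/20, so the W-coordinate is 3/5.
Check: 3/5 − 1/5 + 3/5 = 1.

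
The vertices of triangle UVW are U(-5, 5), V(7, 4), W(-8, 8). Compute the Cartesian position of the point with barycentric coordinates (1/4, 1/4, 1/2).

(-7/2, 25/4)

P = (1/4)·U + (1/4)·V + (1/2)·W.
x-coordinate: (1/4)·(-5) + (1/4)·7 + (1/2)·(-8) = -7/2.
y-coordinate: (1/4)·5 + (1/4)·4 + (1/2)·8 = 25/4.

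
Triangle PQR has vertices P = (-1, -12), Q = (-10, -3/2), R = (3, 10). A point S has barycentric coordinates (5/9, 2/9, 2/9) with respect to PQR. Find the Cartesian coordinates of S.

S = (5/9)·P + (2/9)·Q + (2/9)·R.
x-coordinate: (5/9)·(-1) + (2/9)·(-10) + (2/9)·3 = -19/9.
y-coordinate: (5/9)·(-12) + (2/9)·(-3/2) + (2/9)·10 = -43/9.

(-19/9, -43/9)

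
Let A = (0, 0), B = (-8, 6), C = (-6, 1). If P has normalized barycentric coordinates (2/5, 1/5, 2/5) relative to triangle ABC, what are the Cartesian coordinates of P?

P = (2/5)·A + (1/5)·B + (2/5)·C.
x-coordinate: (2/5)·0 + (1/5)·(-8) + (2/5)·(-6) = -4.
y-coordinate: (2/5)·0 + (1/5)·6 + (2/5)·1 = 8/5.

(-4, 8/5)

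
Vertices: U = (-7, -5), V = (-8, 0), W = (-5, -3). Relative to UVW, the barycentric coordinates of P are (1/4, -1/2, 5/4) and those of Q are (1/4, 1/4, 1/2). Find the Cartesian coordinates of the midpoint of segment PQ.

(-41/8, -31/8)

Barycentric coordinates of the midpoint are the average: (1/4, -1/8, 7/8).
Converting: (1/4)·U + (-1/8)·V + (7/8)·W = (-41/8, -31/8).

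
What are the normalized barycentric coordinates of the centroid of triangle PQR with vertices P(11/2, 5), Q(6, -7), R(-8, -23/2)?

The centroid is the average of the vertices, so each weight is 1/3.

(1/3, 1/3, 1/3)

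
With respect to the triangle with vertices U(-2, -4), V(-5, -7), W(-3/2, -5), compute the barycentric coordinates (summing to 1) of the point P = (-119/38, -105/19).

Signed area of the reference triangle: [UVW] = ½·((-2)·(-7−(-5)) + (-5)·(-5−(-4)) + (-3/2)·(-4−(-7))) = ½·(4 + 5 − 9/2) = 9/4.
[PVW] = ½·((-119/38)·(-7−(-5)) + (-5)·(-5−(-105/19)) + (-3/2)·(-105/19−(-7))) = ½·(119/19 − 50/19 − 42/19) = 27/38, so the U-coordinate is (27/38)/(9/4) = 6/19.
[UPW] = ½·((-2)·(-105/19−(-5)) + (-119/38)·(-5−(-4)) + (-3/2)·(-4−(-105/19))) = ½·(20/19 + 119/38 − 87/38) = 18/19, so the V-coordinate is 8/19.
[UVP] = ½·((-2)·(-7−(-105/19)) + (-5)·(-105/19−(-4)) + (-119/38)·(-4−(-7))) = ½·(56/19 + 145/19 − 357/38) = 45/76, so the W-coordinate is 5/19.

(6/19, 8/19, 5/19)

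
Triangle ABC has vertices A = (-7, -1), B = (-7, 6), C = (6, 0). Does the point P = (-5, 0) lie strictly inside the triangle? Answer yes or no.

Barycentric coordinates of P: (66/91, 11/91, 2/13).
The three coordinates are positive, positive, positive; a point is interior exactly when all three are positive.

yes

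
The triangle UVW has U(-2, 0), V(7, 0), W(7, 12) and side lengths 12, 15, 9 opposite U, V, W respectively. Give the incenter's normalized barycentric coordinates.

The incenter has barycentric coordinates proportional to the opposite side lengths: (12 : 15 : 9).
Normalizing by 12+15+9 = 36 gives (1/3, 5/12, 1/4).

(1/3, 5/12, 1/4)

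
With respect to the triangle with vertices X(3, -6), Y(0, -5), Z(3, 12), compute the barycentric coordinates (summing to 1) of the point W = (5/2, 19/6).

Signed area of the reference triangle: [XYZ] = ½·(3·(-5−12) + 0·(12−(-6)) + 3·(-6−(-5))) = ½·(-51 + 0 − 3) = -27.
[WYZ] = ½·((5/2)·(-5−12) + 0·(12−(19/6)) + 3·(19/6−(-5))) = ½·(-85/2 + 0 + 49/2) = -9, so the X-coordinate is (-9)/(-27) = 1/3.
[XWZ] = ½·(3·(19/6−12) + (5/2)·(12−(-6)) + 3·(-6−(19/6))) = ½·(-53/2 + 45 − 55/2) = -9/2, so the Y-coordinate is 1/6.
[XYW] = ½·(3·(-5−(19/6)) + 0·(19/6−(-6)) + (5/2)·(-6−(-5))) = ½·(-49/2 + 0 − 5/2) = -27/2, so the Z-coordinate is 1/2.
Check: 1/3 + 1/6 + 1/2 = 1.

(1/3, 1/6, 1/2)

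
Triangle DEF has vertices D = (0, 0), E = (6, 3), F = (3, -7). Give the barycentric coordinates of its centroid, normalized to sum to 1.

The centroid is the average of the vertices, so each weight is 1/3.

(1/3, 1/3, 1/3)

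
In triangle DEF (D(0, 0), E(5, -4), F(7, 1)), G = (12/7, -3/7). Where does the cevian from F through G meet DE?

Barycentric coordinates of G with respect to DEF: (5/7, 1/7, 1/7).
On side DE the F-coordinate is zero; dropping G's F-weight 1/7 and renormalizing the remaining 5/7 : 1/7 gives weights 5/6, 1/6 on D, E.
H = (5/6)·(0, 0) + (1/6)·(5, -4) = (5/6, -2/3).

(5/6, -2/3)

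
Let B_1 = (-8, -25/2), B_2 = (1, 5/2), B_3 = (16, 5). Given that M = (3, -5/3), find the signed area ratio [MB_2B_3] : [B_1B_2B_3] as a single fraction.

1/3

[B_1B_2B_3] = ½·((-8)·(5/2−5) + 1·(5−(-25/2)) + 16·(-25/2−(5/2))) = ½·(20 + 35/2 − 240) = -405/4.
[MB_2B_3] = ½·(3·(5/2−5) + 1·(5−(-5/3)) + 16·(-5/3−(5/2))) = ½·(-15/2 + 20/3 − 200/3) = -135/4, so the ratio is (-135/4)/(-405/4) = 1/3.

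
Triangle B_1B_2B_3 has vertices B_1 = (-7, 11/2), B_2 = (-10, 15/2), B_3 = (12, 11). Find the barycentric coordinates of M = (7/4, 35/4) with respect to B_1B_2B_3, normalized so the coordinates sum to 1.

(1/4, 1/4, 1/2)

Signed area of the reference triangle: [B_1B_2B_3] = ½·((-7)·(15/2−11) + (-10)·(11−(11/2)) + 12·(11/2−(15/2))) = ½·(49/2 − 55 − 24) = -109/4.
[MB_2B_3] = ½·((7/4)·(15/2−11) + (-10)·(11−(35/4)) + 12·(35/4−(15/2))) = ½·(-49/8 − 45/2 + 15) = -109/16, so the B_1-coordinate is (-109/16)/(-109/4) = 1/4.
[B_1MB_3] = ½·((-7)·(35/4−11) + (7/4)·(11−(11/2)) + 12·(11/2−(35/4))) = ½·(63/4 + 77/8 − 39) = -109/16, so the B_2-coordinate is 1/4.
[B_1B_2M] = ½·((-7)·(15/2−(35/4)) + (-10)·(35/4−(11/2)) + (7/4)·(11/2−(15/2))) = ½·(35/4 − 65/2 − 7/2) = -109/8, so the B_3-coordinate is 1/2.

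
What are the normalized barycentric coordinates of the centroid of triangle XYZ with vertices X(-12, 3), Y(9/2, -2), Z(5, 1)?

The centroid is the average of the vertices, so each weight is 1/3.

(1/3, 1/3, 1/3)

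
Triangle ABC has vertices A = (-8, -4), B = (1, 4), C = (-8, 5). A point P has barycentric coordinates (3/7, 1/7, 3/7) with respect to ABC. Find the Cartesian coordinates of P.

P = (3/7)·A + (1/7)·B + (3/7)·C.
x-coordinate: (3/7)·(-8) + (1/7)·1 + (3/7)·(-8) = -47/7.
y-coordinate: (3/7)·(-4) + (1/7)·4 + (3/7)·5 = 1.

(-47/7, 1)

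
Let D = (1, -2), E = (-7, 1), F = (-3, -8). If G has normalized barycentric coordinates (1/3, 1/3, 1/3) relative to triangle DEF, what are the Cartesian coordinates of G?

(-3, -3)

G = (1/3)·D + (1/3)·E + (1/3)·F.
x-coordinate: (1/3)·1 + (1/3)·(-7) + (1/3)·(-3) = -3.
y-coordinate: (1/3)·(-2) + (1/3)·1 + (1/3)·(-8) = -3.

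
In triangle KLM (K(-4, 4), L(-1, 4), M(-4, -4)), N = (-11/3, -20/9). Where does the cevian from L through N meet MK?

(-4, -3)

Barycentric coordinates of N with respect to KLM: (1/9, 1/9, 7/9).
On side MK the L-coordinate is zero; dropping N's L-weight 1/9 and renormalizing the remaining 7/9 : 1/9 gives weights 7/8, 1/8 on M, K.
J = (7/8)·(-4, -4) + (1/8)·(-4, 4) = (-4, -3).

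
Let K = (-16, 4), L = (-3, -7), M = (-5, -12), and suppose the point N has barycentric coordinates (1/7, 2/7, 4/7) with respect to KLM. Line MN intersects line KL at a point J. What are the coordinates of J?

(-22/3, -10/3)

Line MN meets KL where the M-coordinate vanishes; zeroing N's M-weight and renormalizing leaves K, L-weights 1/7 : 2/7 → (1/3, 2/3).
So J = (1/3)·K + (2/3)·L = (-22/3, -10/3).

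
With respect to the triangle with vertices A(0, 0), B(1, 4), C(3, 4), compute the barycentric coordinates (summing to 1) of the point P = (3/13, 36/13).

(4/13, 12/13, -3/13)

Signed area of the reference triangle: [ABC] = ½·(0·(4−4) + 1·(4−0) + 3·(0−4)) = ½·(0 + 4 − 12) = -4.
[PBC] = ½·((3/13)·(4−4) + 1·(4−(36/13)) + 3·(36/13−4)) = ½·(0 + 16/13 − 48/13) = -16/13, so the A-coordinate is (-16/13)/(-4) = 4/13.
[APC] = ½·(0·(36/13−4) + (3/13)·(4−0) + 3·(0−(36/13))) = ½·(0 + 12/13 − 108/13) = -48/13, so the B-coordinate is 12/13.
[ABP] = ½·(0·(4−(36/13)) + 1·(36/13−0) + (3/13)·(0−4)) = ½·(0 + 36/13 − 12/13) = 12/13, so the C-coordinate is -3/13.
Check: 4/13 + 12/13 − 3/13 = 1.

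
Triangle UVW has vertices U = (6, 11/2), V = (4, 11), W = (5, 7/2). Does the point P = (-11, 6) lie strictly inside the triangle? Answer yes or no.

no

Barycentric coordinates of P: (-235/19, 69/19, 185/19).
The three coordinates are negative, positive, positive; a point is interior exactly when all three are positive.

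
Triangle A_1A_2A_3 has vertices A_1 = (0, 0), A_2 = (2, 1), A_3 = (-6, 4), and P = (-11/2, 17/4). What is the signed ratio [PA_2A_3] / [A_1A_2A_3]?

[A_1A_2A_3] = ½·(0·(1−4) + 2·(4−0) + (-6)·(0−1)) = ½·(0 + 8 + 6) = 7.
[PA_2A_3] = ½·((-11/2)·(1−4) + 2·(4−(17/4)) + (-6)·(17/4−1)) = ½·(33/2 − 1/2 − 39/2) = -7/4, so the ratio is (-7/4)/7 = -1/4.

-1/4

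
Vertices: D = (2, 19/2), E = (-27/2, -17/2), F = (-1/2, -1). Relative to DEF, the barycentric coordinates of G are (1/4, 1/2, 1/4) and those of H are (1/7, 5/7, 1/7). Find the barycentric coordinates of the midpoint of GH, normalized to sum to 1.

Since both coordinate triples sum to 1, the midpoint's barycentrics are the componentwise average.
(1/4+1/7)/2 = 11/56; similarly 17/28 and 11/56.

(11/56, 17/28, 11/56)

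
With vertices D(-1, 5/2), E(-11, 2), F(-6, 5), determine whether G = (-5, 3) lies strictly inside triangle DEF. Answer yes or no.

Barycentric coordinates of G: (26/55, 3/11, 14/55).
The three coordinates are positive, positive, positive; a point is interior exactly when all three are positive.

yes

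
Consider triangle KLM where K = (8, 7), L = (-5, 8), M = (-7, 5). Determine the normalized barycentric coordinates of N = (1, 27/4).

Signed area of the reference triangle: [KLM] = ½·(8·(8−5) + (-5)·(5−7) + (-7)·(7−8)) = ½·(24 + 10 + 7) = 41/2.
[NLM] = ½·(1·(8−5) + (-5)·(5−(27/4)) + (-7)·(27/4−8)) = ½·(3 + 35/4 + 35/4) = 41/4, so the K-coordinate is (41/4)/(41/2) = 1/2.
[KNM] = ½·(8·(27/4−5) + 1·(5−7) + (-7)·(7−(27/4))) = ½·(14 − 2 − 7/4) = 41/8, so the L-coordinate is 1/4.
[KLN] = ½·(8·(8−(27/4)) + (-5)·(27/4−7) + 1·(7−8)) = ½·(10 + 5/4 − 1) = 41/8, so the M-coordinate is 1/4.

(1/2, 1/4, 1/4)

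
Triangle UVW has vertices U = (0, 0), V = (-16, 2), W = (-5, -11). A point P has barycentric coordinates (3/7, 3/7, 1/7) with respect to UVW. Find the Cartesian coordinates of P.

P = (3/7)·U + (3/7)·V + (1/7)·W.
x-coordinate: (3/7)·0 + (3/7)·(-16) + (1/7)·(-5) = -53/7.
y-coordinate: (3/7)·0 + (3/7)·2 + (1/7)·(-11) = -5/7.

(-53/7, -5/7)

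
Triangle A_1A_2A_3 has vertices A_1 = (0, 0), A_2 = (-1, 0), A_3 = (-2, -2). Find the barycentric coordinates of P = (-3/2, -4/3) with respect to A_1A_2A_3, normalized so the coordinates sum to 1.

(1/6, 1/6, 2/3)

Signed area of the reference triangle: [A_1A_2A_3] = ½·(0·(0−(-2)) + (-1)·(-2−0) + (-2)·(0−0)) = ½·(0 + 2 + 0) = 1.
[PA_2A_3] = ½·((-3/2)·(0−(-2)) + (-1)·(-2−(-4/3)) + (-2)·(-4/3−0)) = ½·(-3 + 2/3 + 8/3) = 1/6, so the A_1-coordinate is (1/6)/1 = 1/6.
[A_1PA_3] = ½·(0·(-4/3−(-2)) + (-3/2)·(-2−0) + (-2)·(0−(-4/3))) = ½·(0 + 3 − 8/3) = 1/6, so the A_2-coordinate is 1/6.
[A_1A_2P] = ½·(0·(0−(-4/3)) + (-1)·(-4/3−0) + (-3/2)·(0−0)) = ½·(0 + 4/3 + 0) = 2/3, so the A_3-coordinate is 2/3.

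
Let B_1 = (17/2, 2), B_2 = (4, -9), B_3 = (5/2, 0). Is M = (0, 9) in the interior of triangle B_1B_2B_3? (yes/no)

Barycentric coordinates of M: (-3/19, -59/57, 125/57).
The three coordinates are negative, negative, positive; a point is interior exactly when all three are positive.

no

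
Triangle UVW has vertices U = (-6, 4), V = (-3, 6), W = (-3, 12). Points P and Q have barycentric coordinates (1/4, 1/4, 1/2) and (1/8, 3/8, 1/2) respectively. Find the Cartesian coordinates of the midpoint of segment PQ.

(-57/16, 69/8)

Barycentric coordinates of the midpoint are the average: (3/16, 5/16, 1/2).
Converting: (3/16)·U + (5/16)·V + (1/2)·W = (-57/16, 69/8).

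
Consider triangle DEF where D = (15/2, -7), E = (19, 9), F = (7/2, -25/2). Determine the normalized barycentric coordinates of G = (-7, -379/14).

Signed area of the reference triangle: [DEF] = ½·((15/2)·(9−(-25/2)) + 19·(-25/2−(-7)) + (7/2)·(-7−9)) = ½·(645/4 − 209/2 − 56) = 3/8.
[GEF] = ½·((-7)·(9−(-25/2)) + 19·(-25/2−(-379/14)) + (7/2)·(-379/14−9)) = ½·(-301/2 + 1938/7 − 505/4) = 3/56, so the D-coordinate is (3/56)/(3/8) = 1/7.
[DGF] = ½·((15/2)·(-379/14−(-25/2)) + (-7)·(-25/2−(-7)) + (7/2)·(-7−(-379/14))) = ½·(-765/7 + 77/2 + 281/4) = -15/56, so the E-coordinate is -5/7.
[DEG] = ½·((15/2)·(9−(-379/14)) + 19·(-379/14−(-7)) + (-7)·(-7−9)) = ½·(7575/28 − 5339/14 + 112) = 33/56, so the F-coordinate is 11/7.

(1/7, -5/7, 11/7)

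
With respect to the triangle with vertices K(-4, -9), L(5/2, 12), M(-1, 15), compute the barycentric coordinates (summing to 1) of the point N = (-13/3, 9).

(1/3, -2/3, 4/3)

Signed area of the reference triangle: [KLM] = ½·((-4)·(12−15) + (5/2)·(15−(-9)) + (-1)·(-9−12)) = ½·(12 + 60 + 21) = 93/2.
[NLM] = ½·((-13/3)·(12−15) + (5/2)·(15−9) + (-1)·(9−12)) = ½·(13 + 15 + 3) = 31/2, so the K-coordinate is (31/2)/(93/2) = 1/3.
[KNM] = ½·((-4)·(9−15) + (-13/3)·(15−(-9)) + (-1)·(-9−9)) = ½·(24 − 104 + 18) = -31, so the L-coordinate is -2/3.
[KLN] = ½·((-4)·(12−9) + (5/2)·(9−(-9)) + (-13/3)·(-9−12)) = ½·(-12 + 45 + 91) = 62, so the M-coordinate is 4/3.
Check: 1/3 − 2/3 + 4/3 = 1.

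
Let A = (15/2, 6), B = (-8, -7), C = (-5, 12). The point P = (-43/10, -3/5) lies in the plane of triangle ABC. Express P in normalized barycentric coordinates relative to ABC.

Signed area of the reference triangle: [ABC] = ½·((15/2)·(-7−12) + (-8)·(12−6) + (-5)·(6−(-7))) = ½·(-285/2 − 48 − 65) = -511/4.
[PBC] = ½·((-43/10)·(-7−12) + (-8)·(12−(-3/5)) + (-5)·(-3/5−(-7))) = ½·(817/10 − 504/5 − 32) = -511/20, so the A-coordinate is (-511/20)/(-511/4) = 1/5.
[APC] = ½·((15/2)·(-3/5−12) + (-43/10)·(12−6) + (-5)·(6−(-3/5))) = ½·(-189/2 − 129/5 − 33) = -1533/20, so the B-coordinate is 3/5.
[ABP] = ½·((15/2)·(-7−(-3/5)) + (-8)·(-3/5−6) + (-43/10)·(6−(-7))) = ½·(-48 + 264/5 − 559/10) = -511/20, so the C-coordinate is 1/5.
Check: 1/5 + 3/5 + 1/5 = 1.

(1/5, 3/5, 1/5)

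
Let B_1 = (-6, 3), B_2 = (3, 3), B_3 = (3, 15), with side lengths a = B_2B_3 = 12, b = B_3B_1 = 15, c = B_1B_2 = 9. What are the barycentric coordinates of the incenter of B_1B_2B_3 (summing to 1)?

The incenter has barycentric coordinates proportional to the opposite side lengths: (12 : 15 : 9).
Normalizing by 12+15+9 = 36 gives (1/3, 5/12, 1/4).

(1/3, 5/12, 1/4)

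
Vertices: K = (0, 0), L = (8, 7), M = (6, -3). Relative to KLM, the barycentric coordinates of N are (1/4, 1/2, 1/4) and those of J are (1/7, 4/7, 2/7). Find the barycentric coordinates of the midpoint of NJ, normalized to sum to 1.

Since both coordinate triples sum to 1, the midpoint's barycentrics are the componentwise average.
(1/4+1/7)/2 = 11/56; similarly 15/28 and 15/56.

(11/56, 15/28, 15/56)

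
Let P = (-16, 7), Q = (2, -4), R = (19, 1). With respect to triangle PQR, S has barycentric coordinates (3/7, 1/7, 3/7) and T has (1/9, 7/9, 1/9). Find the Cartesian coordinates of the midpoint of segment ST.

(109/63, 20/63)

Barycentric coordinates of the midpoint are the average: (17/63, 29/63, 17/63).
Converting: (17/63)·P + (29/63)·Q + (17/63)·R = (109/63, 20/63).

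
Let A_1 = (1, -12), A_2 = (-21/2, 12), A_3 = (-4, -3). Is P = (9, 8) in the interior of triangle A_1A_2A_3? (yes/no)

Barycentric coordinates of P: (533/33, 344/33, -844/33).
The three coordinates are positive, positive, negative; a point is interior exactly when all three are positive.

no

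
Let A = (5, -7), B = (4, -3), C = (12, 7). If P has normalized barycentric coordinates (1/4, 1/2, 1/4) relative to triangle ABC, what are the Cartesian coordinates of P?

P = (1/4)·A + (1/2)·B + (1/4)·C.
x-coordinate: (1/4)·5 + (1/2)·4 + (1/4)·12 = 25/4.
y-coordinate: (1/4)·(-7) + (1/2)·(-3) + (1/4)·7 = -3/2.

(25/4, -3/2)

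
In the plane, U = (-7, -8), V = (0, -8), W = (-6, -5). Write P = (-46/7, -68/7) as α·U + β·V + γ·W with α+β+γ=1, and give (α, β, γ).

Signed area of the reference triangle: [UVW] = ½·((-7)·(-8−(-5)) + 0·(-5−(-8)) + (-6)·(-8−(-8))) = ½·(21 + 0 + 0) = 21/2.
[PVW] = ½·((-46/7)·(-8−(-5)) + 0·(-5−(-68/7)) + (-6)·(-68/7−(-8))) = ½·(138/7 + 0 + 72/7) = 15, so the U-coordinate is 15/(21/2) = 10/7.
[UPW] = ½·((-7)·(-68/7−(-5)) + (-46/7)·(-5−(-8)) + (-6)·(-8−(-68/7))) = ½·(33 − 138/7 − 72/7) = 3/2, so the V-coordinate is 1/7.
[UVP] = ½·((-7)·(-8−(-68/7)) + 0·(-68/7−(-8)) + (-46/7)·(-8−(-8))) = ½·(-12 + 0 + 0) = -6, so the W-coordinate is -4/7.
Check: 10/7 + 1/7 − 4/7 = 1.

(10/7, 1/7, -4/7)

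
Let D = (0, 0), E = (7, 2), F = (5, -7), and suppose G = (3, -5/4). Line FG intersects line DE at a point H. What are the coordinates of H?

(7/3, 2/3)

Barycentric coordinates of G with respect to DEF: (1/2, 1/4, 1/4).
On side DE the F-coordinate is zero; dropping G's F-weight 1/4 and renormalizing the remaining 1/2 : 1/4 gives weights 2/3, 1/3 on D, E.
H = (2/3)·(0, 0) + (1/3)·(7, 2) = (7/3, 2/3).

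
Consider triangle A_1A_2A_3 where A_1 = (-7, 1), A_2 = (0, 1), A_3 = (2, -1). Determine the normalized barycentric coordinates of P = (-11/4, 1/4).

Signed area of the reference triangle: [A_1A_2A_3] = ½·((-7)·(1−(-1)) + 0·(-1−1) + 2·(1−1)) = ½·(-14 + 0 + 0) = -7.
[PA_2A_3] = ½·((-11/4)·(1−(-1)) + 0·(-1−(1/4)) + 2·(1/4−1)) = ½·(-11/2 + 0 − 3/2) = -7/2, so the A_1-coordinate is (-7/2)/(-7) = 1/2.
[A_1PA_3] = ½·((-7)·(1/4−(-1)) + (-11/4)·(-1−1) + 2·(1−(1/4))) = ½·(-35/4 + 11/2 + 3/2) = -7/8, so the A_2-coordinate is 1/8.
[A_1A_2P] = ½·((-7)·(1−(1/4)) + 0·(1/4−1) + (-11/4)·(1−1)) = ½·(-21/4 + 0 + 0) = -21/8, so the A_3-coordinate is 3/8.
Check: 1/2 + 1/8 + 3/8 = 1.

(1/2, 1/8, 3/8)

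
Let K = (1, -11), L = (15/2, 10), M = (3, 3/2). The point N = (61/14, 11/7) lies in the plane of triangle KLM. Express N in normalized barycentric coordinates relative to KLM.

(2/7, 3/7, 2/7)

Signed area of the reference triangle: [KLM] = ½·(1·(10−(3/2)) + (15/2)·(3/2−(-11)) + 3·(-11−10)) = ½·(17/2 + 375/4 − 63) = 157/8.
[NLM] = ½·((61/14)·(10−(3/2)) + (15/2)·(3/2−(11/7)) + 3·(11/7−10)) = ½·(1037/28 − 15/28 − 177/7) = 157/28, so the K-coordinate is (157/28)/(157/8) = 2/7.
[KNM] = ½·(1·(11/7−(3/2)) + (61/14)·(3/2−(-11)) + 3·(-11−(11/7))) = ½·(1/14 + 1525/28 − 264/7) = 471/56, so the L-coordinate is 3/7.
[KLN] = ½·(1·(10−(11/7)) + (15/2)·(11/7−(-11)) + (61/14)·(-11−10)) = ½·(59/7 + 660/7 − 183/2) = 157/28, so the M-coordinate is 2/7.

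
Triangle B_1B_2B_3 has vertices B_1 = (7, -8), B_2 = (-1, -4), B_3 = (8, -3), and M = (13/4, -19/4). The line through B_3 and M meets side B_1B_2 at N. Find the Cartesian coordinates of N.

Barycentric coordinates of M with respect to B_1B_2B_3: (1/4, 1/2, 1/4).
On side B_1B_2 the B_3-coordinate is zero; dropping M's B_3-weight 1/4 and renormalizing the remaining 1/4 : 1/2 gives weights 1/3, 2/3 on B_1, B_2.
N = (1/3)·(7, -8) + (2/3)·(-1, -4) = (5/3, -16/3).

(5/3, -16/3)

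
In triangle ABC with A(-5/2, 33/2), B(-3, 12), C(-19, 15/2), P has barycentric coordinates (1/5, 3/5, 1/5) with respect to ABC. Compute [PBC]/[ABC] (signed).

The signed ratio [PBC]/[ABC] equals the barycentric coordinate of P at vertex A, which is 1/5.

1/5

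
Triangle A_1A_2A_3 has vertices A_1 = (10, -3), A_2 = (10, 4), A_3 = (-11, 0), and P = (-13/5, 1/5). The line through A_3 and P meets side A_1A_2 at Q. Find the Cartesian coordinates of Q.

Barycentric coordinates of P with respect to A_1A_2A_3: (1/5, 1/5, 3/5).
On side A_1A_2 the A_3-coordinate is zero; dropping P's A_3-weight 3/5 and renormalizing the remaining 1/5 : 1/5 gives weights 1/2, 1/2 on A_1, A_2.
Q = (1/2)·(10, -3) + (1/2)·(10, 4) = (10, 1/2).

(10, 1/2)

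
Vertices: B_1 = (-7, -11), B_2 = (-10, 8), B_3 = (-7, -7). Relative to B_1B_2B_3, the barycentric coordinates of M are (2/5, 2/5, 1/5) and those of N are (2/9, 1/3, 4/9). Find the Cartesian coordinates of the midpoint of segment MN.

(-81/10, -247/90)

Barycentric coordinates of the midpoint are the average: (14/45, 11/30, 29/90).
Converting: (14/45)·B_1 + (11/30)·B_2 + (29/90)·B_3 = (-81/10, -247/90).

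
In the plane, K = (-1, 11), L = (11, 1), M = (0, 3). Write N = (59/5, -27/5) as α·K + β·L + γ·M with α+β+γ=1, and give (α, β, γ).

(-4/5, 1, 4/5)

Signed area of the reference triangle: [KLM] = ½·((-1)·(1−3) + 11·(3−11) + 0·(11−1)) = ½·(2 − 88 + 0) = -43.
[NLM] = ½·((59/5)·(1−3) + 11·(3−(-27/5)) + 0·(-27/5−1)) = ½·(-118/5 + 462/5 + 0) = 172/5, so the K-coordinate is (172/5)/(-43) = -4/5.
[KNM] = ½·((-1)·(-27/5−3) + (59/5)·(3−11) + 0·(11−(-27/5))) = ½·(42/5 − 472/5 + 0) = -43, so the L-coordinate is 1.
[KLN] = ½·((-1)·(1−(-27/5)) + 11·(-27/5−11) + (59/5)·(11−1)) = ½·(-32/5 − 902/5 + 118) = -172/5, so the M-coordinate is 4/5.
Check: -4/5 + 1 + 4/5 = 1.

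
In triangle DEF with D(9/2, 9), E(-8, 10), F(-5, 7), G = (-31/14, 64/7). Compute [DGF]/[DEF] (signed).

3/7

[DEF] = ½·((9/2)·(10−7) + (-8)·(7−9) + (-5)·(9−10)) = ½·(27/2 + 16 + 5) = 69/4.
[DGF] = ½·((9/2)·(64/7−7) + (-31/14)·(7−9) + (-5)·(9−(64/7))) = ½·(135/14 + 31/7 + 5/7) = 207/28, so the ratio is (207/28)/(69/4) = 3/7.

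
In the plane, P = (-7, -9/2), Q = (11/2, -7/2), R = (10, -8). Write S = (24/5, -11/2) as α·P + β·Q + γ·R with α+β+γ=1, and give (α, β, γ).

Signed area of the reference triangle: [PQR] = ½·((-7)·(-7/2−(-8)) + (11/2)·(-8−(-9/2)) + 10·(-9/2−(-7/2))) = ½·(-63/2 − 77/4 − 10) = -243/8.
[SQR] = ½·((24/5)·(-7/2−(-8)) + (11/2)·(-8−(-11/2)) + 10·(-11/2−(-7/2))) = ½·(108/5 − 55/4 − 20) = -243/40, so the P-coordinate is (-243/40)/(-243/8) = 1/5.
[PSR] = ½·((-7)·(-11/2−(-8)) + (24/5)·(-8−(-9/2)) + 10·(-9/2−(-11/2))) = ½·(-35/2 − 84/5 + 10) = -243/20, so the Q-coordinate is 2/5.
[PQS] = ½·((-7)·(-7/2−(-11/2)) + (11/2)·(-11/2−(-9/2)) + (24/5)·(-9/2−(-7/2))) = ½·(-14 − 11/2 − 24/5) = -243/20, so the R-coordinate is 2/5.
Check: 1/5 + 2/5 + 2/5 = 1.

(1/5, 2/5, 2/5)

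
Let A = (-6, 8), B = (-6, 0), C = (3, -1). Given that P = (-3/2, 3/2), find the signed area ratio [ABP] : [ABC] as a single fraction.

1/2

[ABC] = ½·((-6)·(0−(-1)) + (-6)·(-1−8) + 3·(8−0)) = ½·(-6 + 54 + 24) = 36.
[ABP] = ½·((-6)·(0−(3/2)) + (-6)·(3/2−8) + (-3/2)·(8−0)) = ½·(9 + 39 − 12) = 18, so the ratio is 18/36 = 1/2.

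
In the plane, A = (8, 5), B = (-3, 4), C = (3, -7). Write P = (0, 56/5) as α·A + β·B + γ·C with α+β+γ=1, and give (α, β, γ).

(3/5, 1, -3/5)

Signed area of the reference triangle: [ABC] = ½·(8·(4−(-7)) + (-3)·(-7−5) + 3·(5−4)) = ½·(88 + 36 + 3) = 127/2.
[PBC] = ½·(0·(4−(-7)) + (-3)·(-7−(56/5)) + 3·(56/5−4)) = ½·(0 + 273/5 + 108/5) = 381/10, so the A-coordinate is (381/10)/(127/2) = 3/5.
[APC] = ½·(8·(56/5−(-7)) + 0·(-7−5) + 3·(5−(56/5))) = ½·(728/5 + 0 − 93/5) = 127/2, so the B-coordinate is 1.
[ABP] = ½·(8·(4−(56/5)) + (-3)·(56/5−5) + 0·(5−4)) = ½·(-288/5 − 93/5 + 0) = -381/10, so the C-coordinate is -3/5.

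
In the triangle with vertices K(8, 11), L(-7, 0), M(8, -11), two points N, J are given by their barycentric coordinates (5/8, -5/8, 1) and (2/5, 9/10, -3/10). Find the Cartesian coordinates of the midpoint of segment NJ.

(95/16, 143/80)

Barycentric coordinates of the midpoint are the average: (41/80, 11/80, 7/20).
Converting: (41/80)·K + (11/80)·L + (7/20)·M = (95/16, 143/80).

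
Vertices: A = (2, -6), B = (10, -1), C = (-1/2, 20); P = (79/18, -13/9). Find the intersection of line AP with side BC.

Barycentric coordinates of P with respect to ABC: (5/9, 1/3, 1/9).
On side BC the A-coordinate is zero; dropping P's A-weight 5/9 and renormalizing the remaining 1/3 : 1/9 gives weights 3/4, 1/4 on B, C.
Q = (3/4)·(10, -1) + (1/4)·(-1/2, 20) = (59/8, 17/4).

(59/8, 17/4)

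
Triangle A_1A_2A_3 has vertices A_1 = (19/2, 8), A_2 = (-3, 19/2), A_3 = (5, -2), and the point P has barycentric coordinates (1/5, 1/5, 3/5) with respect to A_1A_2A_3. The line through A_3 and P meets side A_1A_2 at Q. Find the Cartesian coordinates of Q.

Line A_3P meets A_1A_2 where the A_3-coordinate vanishes; zeroing P's A_3-weight and renormalizing leaves A_1, A_2-weights 1/5 : 1/5 → (1/2, 1/2).
So Q = (1/2)·A_1 + (1/2)·A_2 = (13/4, 35/4).

(13/4, 35/4)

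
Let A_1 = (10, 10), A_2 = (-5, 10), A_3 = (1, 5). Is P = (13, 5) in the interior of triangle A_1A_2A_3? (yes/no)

Barycentric coordinates of P: (4/5, -4/5, 1).
The three coordinates are positive, negative, positive; a point is interior exactly when all three are positive.

no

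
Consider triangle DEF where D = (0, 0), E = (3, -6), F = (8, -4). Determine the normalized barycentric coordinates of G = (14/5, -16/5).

Signed area of the reference triangle: [DEF] = ½·(0·(-6−(-4)) + 3·(-4−0) + 8·(0−(-6))) = ½·(0 − 12 + 48) = 18.
[GEF] = ½·((14/5)·(-6−(-4)) + 3·(-4−(-16/5)) + 8·(-16/5−(-6))) = ½·(-28/5 − 12/5 + 112/5) = 36/5, so the D-coordinate is (36/5)/18 = 2/5.
[DGF] = ½·(0·(-16/5−(-4)) + (14/5)·(-4−0) + 8·(0−(-16/5))) = ½·(0 − 56/5 + 128/5) = 36/5, so the E-coordinate is 2/5.
[DEG] = ½·(0·(-6−(-16/5)) + 3·(-16/5−0) + (14/5)·(0−(-6))) = ½·(0 − 48/5 + 84/5) = 18/5, so the F-coordinate is 1/5.
Check: 2/5 + 2/5 + 1/5 = 1.

(2/5, 2/5, 1/5)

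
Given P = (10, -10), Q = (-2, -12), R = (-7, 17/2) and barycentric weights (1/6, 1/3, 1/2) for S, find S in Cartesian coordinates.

(-5/2, -17/12)

S = (1/6)·P + (1/3)·Q + (1/2)·R.
x-coordinate: (1/6)·10 + (1/3)·(-2) + (1/2)·(-7) = -5/2.
y-coordinate: (1/6)·(-10) + (1/3)·(-12) + (1/2)·(17/2) = -17/12.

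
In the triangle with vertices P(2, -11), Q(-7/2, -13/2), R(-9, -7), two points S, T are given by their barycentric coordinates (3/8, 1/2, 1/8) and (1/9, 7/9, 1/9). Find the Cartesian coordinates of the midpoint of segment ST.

(-45/16, -551/72)

Barycentric coordinates of the midpoint are the average: (35/144, 23/36, 17/144).
Converting: (35/144)·P + (23/36)·Q + (17/144)·R = (-45/16, -551/72).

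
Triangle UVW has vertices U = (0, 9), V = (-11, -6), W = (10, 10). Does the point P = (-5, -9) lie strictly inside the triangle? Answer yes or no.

no

Barycentric coordinates of P: (-159/139, 175/139, 123/139).
The three coordinates are negative, positive, positive; a point is interior exactly when all three are positive.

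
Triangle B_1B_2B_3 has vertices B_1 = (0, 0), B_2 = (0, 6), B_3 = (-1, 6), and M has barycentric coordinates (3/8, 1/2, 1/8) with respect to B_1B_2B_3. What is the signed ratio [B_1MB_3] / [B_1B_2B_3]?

The signed ratio [B_1MB_3]/[B_1B_2B_3] equals the barycentric coordinate of M at vertex B_2, which is 1/2.

1/2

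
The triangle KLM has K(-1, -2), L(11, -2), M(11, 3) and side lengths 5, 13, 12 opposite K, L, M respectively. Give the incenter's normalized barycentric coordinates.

The incenter has barycentric coordinates proportional to the opposite side lengths: (5 : 13 : 12).
Normalizing by 5+13+12 = 30 gives (1/6, 13/30, 2/5).

(1/6, 13/30, 2/5)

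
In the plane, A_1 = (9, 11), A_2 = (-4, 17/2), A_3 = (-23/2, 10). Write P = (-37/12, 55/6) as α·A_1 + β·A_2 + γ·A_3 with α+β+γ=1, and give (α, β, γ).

Signed area of the reference triangle: [A_1A_2A_3] = ½·(9·(17/2−10) + (-4)·(10−11) + (-23/2)·(11−(17/2))) = ½·(-27/2 + 4 − 115/4) = -153/8.
[PA_2A_3] = ½·((-37/12)·(17/2−10) + (-4)·(10−(55/6)) + (-23/2)·(55/6−(17/2))) = ½·(37/8 − 10/3 − 23/3) = -51/16, so the A_1-coordinate is (-51/16)/(-153/8) = 1/6.
[A_1PA_3] = ½·(9·(55/6−10) + (-37/12)·(10−11) + (-23/2)·(11−(55/6))) = ½·(-15/2 + 37/12 − 253/12) = -51/4, so the A_2-coordinate is 2/3.
[A_1A_2P] = ½·(9·(17/2−(55/6)) + (-4)·(55/6−11) + (-37/12)·(11−(17/2))) = ½·(-6 + 22/3 − 185/24) = -51/16, so the A_3-coordinate is 1/6.

(1/6, 2/3, 1/6)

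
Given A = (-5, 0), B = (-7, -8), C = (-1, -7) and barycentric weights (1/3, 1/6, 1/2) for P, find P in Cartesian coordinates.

P = (1/3)·A + (1/6)·B + (1/2)·C.
x-coordinate: (1/3)·(-5) + (1/6)·(-7) + (1/2)·(-1) = -10/3.
y-coordinate: (1/3)·0 + (1/6)·(-8) + (1/2)·(-7) = -29/6.

(-10/3, -29/6)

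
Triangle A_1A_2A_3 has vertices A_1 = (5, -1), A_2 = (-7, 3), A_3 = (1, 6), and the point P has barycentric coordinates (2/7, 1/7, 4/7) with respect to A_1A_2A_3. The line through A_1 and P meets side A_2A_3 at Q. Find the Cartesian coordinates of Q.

(-3/5, 27/5)

Line A_1P meets A_2A_3 where the A_1-coordinate vanishes; zeroing P's A_1-weight and renormalizing leaves A_2, A_3-weights 1/7 : 4/7 → (1/5, 4/5).
So Q = (1/5)·A_2 + (4/5)·A_3 = (-3/5, 27/5).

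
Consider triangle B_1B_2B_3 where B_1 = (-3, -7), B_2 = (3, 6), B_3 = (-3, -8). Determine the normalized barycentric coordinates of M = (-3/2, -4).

Signed area of the reference triangle: [B_1B_2B_3] = ½·((-3)·(6−(-8)) + 3·(-8−(-7)) + (-3)·(-7−6)) = ½·(-42 − 3 + 39) = -3.
[MB_2B_3] = ½·((-3/2)·(6−(-8)) + 3·(-8−(-4)) + (-3)·(-4−6)) = ½·(-21 − 12 + 30) = -3/2, so the B_1-coordinate is (-3/2)/(-3) = 1/2.
[B_1MB_3] = ½·((-3)·(-4−(-8)) + (-3/2)·(-8−(-7)) + (-3)·(-7−(-4))) = ½·(-12 + 3/2 + 9) = -3/4, so the B_2-coordinate is 1/4.
[B_1B_2M] = ½·((-3)·(6−(-4)) + 3·(-4−(-7)) + (-3/2)·(-7−6)) = ½·(-30 + 9 + 39/2) = -3/4, so the B_3-coordinate is 1/4.

(1/2, 1/4, 1/4)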